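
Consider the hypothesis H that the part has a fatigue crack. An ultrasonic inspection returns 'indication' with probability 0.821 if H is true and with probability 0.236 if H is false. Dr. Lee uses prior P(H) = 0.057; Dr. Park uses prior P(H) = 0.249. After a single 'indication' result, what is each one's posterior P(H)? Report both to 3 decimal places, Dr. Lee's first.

The likelihood ratio for an 'indication' result is 0.821/0.236 = 3.4788.
Dr. Lee: prior odds 0.057/0.943 = 0.060445; posterior odds 0.21028; posterior probability 0.174.
Dr. Park: prior odds 0.249/0.751 = 0.33156; posterior odds 1.1534; posterior probability 0.536.

Dr. Lee: 0.174; Dr. Park: 0.536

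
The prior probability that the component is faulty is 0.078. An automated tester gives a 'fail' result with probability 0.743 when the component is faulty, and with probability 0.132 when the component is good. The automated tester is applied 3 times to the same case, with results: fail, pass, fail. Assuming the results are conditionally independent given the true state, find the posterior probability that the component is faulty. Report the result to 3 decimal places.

Posterior P(H) ≈ 0.442

Let H be the event that the component is faulty; start with P(H) = 0.078. P('fail'|H) = 0.743, P('fail'|¬H) = 0.132.
Update on result 1 ('fail'): P(H) ← 0.743·0.0780 / (0.743·0.0780 + 0.132·0.9220) = 0.057954/0.17966 = 0.3226.
Update on result 2 ('pass'): P(H) ← 0.257·0.3226 / (0.257·0.3226 + 0.868·0.6774) = 0.082903/0.67090 = 0.1236.
Update on result 3 ('fail'): P(H) ← 0.743·0.1236 / (0.743·0.1236 + 0.132·0.8764) = 0.091812/0.20750 = 0.4425.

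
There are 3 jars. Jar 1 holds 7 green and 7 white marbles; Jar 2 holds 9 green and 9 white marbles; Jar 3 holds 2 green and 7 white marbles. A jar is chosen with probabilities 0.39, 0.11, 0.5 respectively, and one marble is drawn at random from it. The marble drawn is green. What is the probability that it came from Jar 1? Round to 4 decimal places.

Tabulate prior·likelihood by source: [1] prior 0.39, lik 0.5, product 0.1950; [2] prior 0.11, lik 0.5, product 0.05500; [3] prior 0.5, lik 0.2222, product 0.1111.
Normalizing constant = 0.36111; the posterior for Jar 1 is its product over the sum, 0.1950/0.36111 = 0.5400.

Posterior probability ≈ 0.5400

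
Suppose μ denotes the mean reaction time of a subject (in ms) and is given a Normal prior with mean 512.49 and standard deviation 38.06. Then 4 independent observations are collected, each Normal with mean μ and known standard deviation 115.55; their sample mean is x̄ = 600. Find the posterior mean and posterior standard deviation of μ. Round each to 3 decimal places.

Posterior mean ≈ 538.974; posterior SD ≈ 31.783

With known σ, the Normal prior is conjugate. Weight on the data is w = (n/σ²)/(n/σ² + 1/τ₀²) = 0.00029959/(0.00029959+0.00069034) = 0.30263.
Posterior mean = w·x̄ + (1−w)·μ₀ = 0.30263·600 + 0.69737·512.49 = 538.974. Posterior variance = 1/(0.00029959+0.00069034) = 1010.18, so SD = 31.783.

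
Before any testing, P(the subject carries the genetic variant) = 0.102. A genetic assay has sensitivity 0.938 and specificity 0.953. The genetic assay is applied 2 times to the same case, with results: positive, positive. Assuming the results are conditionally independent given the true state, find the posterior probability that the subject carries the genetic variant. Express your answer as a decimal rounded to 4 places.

With H the event that the subject carries the genetic variant, the joint likelihood of the observed sequence is P(data|H) = 0.938·0.938 = 0.87984 and P(data|¬H) = 0.047·0.047 = 0.0022090.
Bayes: P(H|data) = 0.102·0.87984 / (0.102·0.87984 + 0.898·0.0022090) = 0.089744/0.091728 = 0.9784.

Posterior P(H) ≈ 0.9784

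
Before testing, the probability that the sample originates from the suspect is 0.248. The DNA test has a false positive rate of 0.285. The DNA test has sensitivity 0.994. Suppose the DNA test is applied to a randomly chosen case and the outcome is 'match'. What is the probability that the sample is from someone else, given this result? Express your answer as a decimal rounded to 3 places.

P(¬H | E) ≈ 0.465

Let H be the event that the sample originates from the suspect. P(H) = 0.248, so P(¬H) = 0.752. With E the 'match' result, P(E|H) = 0.994 and P(E|¬H) = 0.285.
P(E) = 0.994·0.248 + 0.285·0.752 = 0.24651 + 0.21432 = 0.46083.
By Bayes' theorem, P(H|E) = 0.24651 / 0.46083 = 0.535. Hence P(¬H|E) = 1 − 0.535 = 0.465.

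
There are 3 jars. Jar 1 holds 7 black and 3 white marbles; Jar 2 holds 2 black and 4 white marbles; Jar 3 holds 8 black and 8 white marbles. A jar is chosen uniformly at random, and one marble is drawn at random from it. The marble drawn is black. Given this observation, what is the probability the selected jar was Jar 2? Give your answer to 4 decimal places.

P(black|Jar 1) = 0.7; P(black|Jar 2) = 0.3333; P(black|Jar 3) = 0.5.
Prior × likelihood for each source: 0.333333·0.7=0.2333, 0.333333·0.3333=0.1111, 0.333333·0.5=0.1667. Summing gives P(black) = 0.51111.
P(Jar 2 | black) = 0.1111 / 0.51111 = 0.2174.

Posterior probability ≈ 0.2174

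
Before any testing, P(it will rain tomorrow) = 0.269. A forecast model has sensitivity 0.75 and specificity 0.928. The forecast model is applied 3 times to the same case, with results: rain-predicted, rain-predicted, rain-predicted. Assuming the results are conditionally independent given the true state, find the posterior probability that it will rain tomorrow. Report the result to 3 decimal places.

With H the event that it will rain tomorrow, the joint likelihood of the observed sequence is P(data|H) = 0.75·0.75·0.75 = 0.42188 and P(data|¬H) = 0.072·0.072·0.072 = 0.00037325.
Bayes: P(H|data) = 0.269·0.42188 / (0.269·0.42188 + 0.731·0.00037325) = 0.11348/0.11376 = 0.9976.

Posterior P(H) ≈ 0.998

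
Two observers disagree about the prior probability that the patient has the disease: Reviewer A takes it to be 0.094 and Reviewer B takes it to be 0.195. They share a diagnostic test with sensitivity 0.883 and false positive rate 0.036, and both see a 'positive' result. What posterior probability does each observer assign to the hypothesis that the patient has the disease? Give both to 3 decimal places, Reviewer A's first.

P('+'|H) = 0.883, P('+'|¬H) = 0.036.
Reviewer A: numerator 0.883·0.094 = 0.083002; evidence = 0.083002+0.036·0.906 = 0.11562; posterior = 0.718.
Reviewer B: numerator 0.883·0.195 = 0.17219; evidence = 0.17219+0.036·0.805 = 0.20117; posterior = 0.856.

Reviewer A: 0.718; Reviewer B: 0.856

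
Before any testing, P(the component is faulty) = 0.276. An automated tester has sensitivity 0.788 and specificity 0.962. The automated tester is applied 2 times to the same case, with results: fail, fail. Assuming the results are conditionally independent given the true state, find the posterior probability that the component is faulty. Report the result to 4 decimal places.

Posterior P(H) ≈ 0.9939

With H the event that the component is faulty, the joint likelihood of the observed sequence is P(data|H) = 0.788·0.788 = 0.62094 and P(data|¬H) = 0.038·0.038 = 0.0014440.
Bayes: P(H|data) = 0.276·0.62094 / (0.276·0.62094 + 0.724·0.0014440) = 0.17138/0.17243 = 0.9939.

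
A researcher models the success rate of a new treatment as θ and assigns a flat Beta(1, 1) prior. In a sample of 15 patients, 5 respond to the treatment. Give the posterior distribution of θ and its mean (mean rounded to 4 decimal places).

The binomial likelihood is conjugate to the Beta prior: with 5 successes and 10 failures, the posterior is Beta(1+5, 1+10) = Beta(6, 11).
E[θ | data] = 6/(6+11) = 0.3529.

Posterior: Beta(6, 11); mean ≈ 0.3529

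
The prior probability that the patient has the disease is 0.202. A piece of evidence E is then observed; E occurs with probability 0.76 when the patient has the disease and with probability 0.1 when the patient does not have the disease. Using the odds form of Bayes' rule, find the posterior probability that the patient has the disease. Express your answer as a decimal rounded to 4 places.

Prior odds = 0.202/(1−0.202) = 0.25313.
Likelihood ratio for E = 0.76/0.1 = 7.6000.
Posterior odds = prior odds × LR = 1.9238.
Posterior probability = odds/(1+odds) = 1.9238/2.9238 = 0.6580.

Posterior probability ≈ 0.6580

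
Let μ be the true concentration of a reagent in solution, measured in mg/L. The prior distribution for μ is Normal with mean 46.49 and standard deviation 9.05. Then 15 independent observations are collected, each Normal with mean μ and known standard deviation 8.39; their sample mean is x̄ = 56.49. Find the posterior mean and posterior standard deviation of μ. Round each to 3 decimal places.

Posterior mean ≈ 55.948; posterior SD ≈ 2.107

Prior precision 1/τ₀² = 1/9.05² = 0.0122096; data precision n/σ² = 15/8.39² = 0.213092.
Posterior precision = 0.0122096 + 0.213092 = 0.225302, giving posterior SD = 1/√0.225302 = 2.107.
Posterior mean = (0.0122096·46.49 + 0.213092·56.49) / 0.225302 = 55.948.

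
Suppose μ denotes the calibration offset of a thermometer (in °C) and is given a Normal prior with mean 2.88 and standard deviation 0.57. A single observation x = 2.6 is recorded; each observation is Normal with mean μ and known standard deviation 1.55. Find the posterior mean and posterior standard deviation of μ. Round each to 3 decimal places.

Prior precision 1/τ₀² = 1/0.57² = 3.07787; data precision n/σ² = 1/1.55² = 0.416233.
Posterior precision = 3.07787 + 0.416233 = 3.49410, giving posterior SD = 1/√3.49410 = 0.535.
Posterior mean = (3.07787·2.88 + 0.416233·2.6) / 3.49410 = 2.847.

Posterior mean ≈ 2.847; posterior SD ≈ 0.535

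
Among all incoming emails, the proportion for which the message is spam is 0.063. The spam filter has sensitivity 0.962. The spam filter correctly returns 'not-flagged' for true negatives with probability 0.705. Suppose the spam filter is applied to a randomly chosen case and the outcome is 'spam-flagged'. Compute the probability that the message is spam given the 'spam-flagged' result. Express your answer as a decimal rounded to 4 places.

P(H | E) ≈ 0.1798

Let H be the event that the message is spam. P(H) = 0.063, so P(¬H) = 0.937. With E the 'spam-flagged' result, P(E|H) = 0.962 and P(E|¬H) = 0.295.
P(E) = 0.962·0.063 + 0.295·0.937 = 0.060606 + 0.27642 = 0.33702.
By Bayes' theorem, P(H|E) = 0.060606 / 0.33702 = 0.1798.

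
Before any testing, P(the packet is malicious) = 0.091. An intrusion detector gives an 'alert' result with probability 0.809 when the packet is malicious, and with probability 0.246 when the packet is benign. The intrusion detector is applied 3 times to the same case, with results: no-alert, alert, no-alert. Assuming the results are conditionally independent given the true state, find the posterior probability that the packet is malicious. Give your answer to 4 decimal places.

Posterior P(H) ≈ 0.0207

Let H be the event that the packet is malicious; start with P(H) = 0.091. P('alert'|H) = 0.809, P('alert'|¬H) = 0.246.
Update on result 1 ('no-alert'): P(H) ← 0.191·0.0910 / (0.191·0.0910 + 0.754·0.9090) = 0.017381/0.70277 = 0.0247.
Update on result 2 ('alert'): P(H) ← 0.809·0.0247 / (0.809·0.0247 + 0.246·0.9753) = 0.020008/0.25992 = 0.0770.
Update on result 3 ('no-alert'): P(H) ← 0.191·0.0770 / (0.191·0.0770 + 0.754·0.9230) = 0.014703/0.71066 = 0.0207.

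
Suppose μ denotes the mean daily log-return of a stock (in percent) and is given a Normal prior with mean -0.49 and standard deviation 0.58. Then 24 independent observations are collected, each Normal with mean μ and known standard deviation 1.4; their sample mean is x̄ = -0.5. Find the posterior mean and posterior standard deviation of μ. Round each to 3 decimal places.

Posterior mean ≈ -0.498; posterior SD ≈ 0.256

With known σ, the Normal prior is conjugate. Weight on the data is w = (n/σ²)/(n/σ² + 1/τ₀²) = 12.2449/(12.2449+2.97265) = 0.80466.
Posterior mean = w·x̄ + (1−w)·μ₀ = 0.80466·-0.5 + 0.19534·-0.49 = -0.498. Posterior variance = 1/(12.2449+2.97265) = 0.0657136, so SD = 0.256.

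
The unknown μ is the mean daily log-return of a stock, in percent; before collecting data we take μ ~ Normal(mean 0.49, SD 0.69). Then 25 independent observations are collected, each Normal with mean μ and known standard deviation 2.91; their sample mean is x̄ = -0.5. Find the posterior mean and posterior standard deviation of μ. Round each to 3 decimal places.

Posterior mean ≈ -0.088; posterior SD ≈ 0.445

Prior precision 1/τ₀² = 1/0.69² = 2.10040; data precision n/σ² = 25/2.91² = 2.95226.
Posterior precision = 2.10040 + 2.95226 = 5.05266, giving posterior SD = 1/√5.05266 = 0.445.
Posterior mean = (2.10040·0.49 + 2.95226·-0.5) / 5.05266 = -0.088.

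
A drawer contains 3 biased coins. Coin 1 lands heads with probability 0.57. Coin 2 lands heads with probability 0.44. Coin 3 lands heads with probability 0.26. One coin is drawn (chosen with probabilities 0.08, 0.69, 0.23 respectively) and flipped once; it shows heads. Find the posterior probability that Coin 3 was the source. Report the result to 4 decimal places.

P(heads|C1) = 0.57; P(heads|C2) = 0.44; P(heads|C3) = 0.26.
Prior × likelihood for each source: 0.08·0.57=0.04560, 0.69·0.44=0.3036, 0.23·0.26=0.05980. Summing gives P(heads) = 0.40900.
P(Coin 3 | heads) = 0.05980 / 0.40900 = 0.1462.

Posterior probability ≈ 0.1462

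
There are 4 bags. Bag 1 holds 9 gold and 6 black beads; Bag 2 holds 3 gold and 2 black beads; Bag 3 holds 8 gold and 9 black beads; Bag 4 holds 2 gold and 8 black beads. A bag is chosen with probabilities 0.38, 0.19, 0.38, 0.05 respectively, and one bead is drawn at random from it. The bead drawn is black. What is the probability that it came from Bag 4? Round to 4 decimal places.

P(black|Bag 1) = 0.4; P(black|Bag 2) = 0.4; P(black|Bag 3) = 0.5294; P(black|Bag 4) = 0.8.
Prior × likelihood for each source: 0.38·0.4=0.1520, 0.19·0.4=0.07600, 0.38·0.5294=0.2012, 0.05·0.8=0.04000. Summing gives P(black) = 0.46918.
P(Bag 4 | black) = 0.04000 / 0.46918 = 0.0853.

Posterior probability ≈ 0.0853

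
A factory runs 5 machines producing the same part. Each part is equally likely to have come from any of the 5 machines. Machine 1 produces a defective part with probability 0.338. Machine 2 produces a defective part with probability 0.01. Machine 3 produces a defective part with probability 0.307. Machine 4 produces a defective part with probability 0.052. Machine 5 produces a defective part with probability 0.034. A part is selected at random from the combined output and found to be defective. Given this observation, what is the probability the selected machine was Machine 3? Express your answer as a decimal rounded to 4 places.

P(defective|M1) = 0.338; P(defective|M2) = 0.01; P(defective|M3) = 0.307; P(defective|M4) = 0.052; P(defective|M5) = 0.034.
Prior × likelihood for each source: 0.2·0.338=0.06760, 0.2·0.01=0.002000, 0.2·0.307=0.06140, 0.2·0.052=0.01040, 0.2·0.034=0.006800. Summing gives P(defective) = 0.14820.
P(Machine 3 | defective) = 0.06140 / 0.14820 = 0.4143.

Posterior probability ≈ 0.4143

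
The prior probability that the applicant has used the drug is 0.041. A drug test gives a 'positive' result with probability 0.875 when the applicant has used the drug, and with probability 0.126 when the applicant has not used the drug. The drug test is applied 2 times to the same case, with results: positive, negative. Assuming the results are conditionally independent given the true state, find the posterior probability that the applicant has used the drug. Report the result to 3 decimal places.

Posterior P(H) ≈ 0.041

With H the event that the applicant has used the drug, the joint likelihood of the observed sequence is P(data|H) = 0.875·0.125 = 0.10938 and P(data|¬H) = 0.126·0.874 = 0.11012.
Bayes: P(H|data) = 0.041·0.10938 / (0.041·0.10938 + 0.959·0.11012) = 0.0044844/0.11009 = 0.0407.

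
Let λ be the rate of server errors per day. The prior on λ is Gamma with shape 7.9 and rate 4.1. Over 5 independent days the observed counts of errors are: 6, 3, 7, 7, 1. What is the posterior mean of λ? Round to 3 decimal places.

The Poisson likelihood adds the total count to the shape and the number of exposure periods to the rate. Here ∑xᵢ = 24 and n = 5, so shape 7.9→31.9 and rate 4.1→9.1.
Posterior mean = shape/rate = 31.9/9.1 = 3.505.

Posterior mean ≈ 3.505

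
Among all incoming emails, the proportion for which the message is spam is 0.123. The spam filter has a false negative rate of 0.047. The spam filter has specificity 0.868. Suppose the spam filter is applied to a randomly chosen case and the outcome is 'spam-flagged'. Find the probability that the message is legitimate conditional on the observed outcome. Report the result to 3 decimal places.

P(¬H | E) ≈ 0.497

Write H for 'the message is spam'. Prior odds H:¬H = 0.123/0.877 = 0.14025. For the 'spam-flagged' outcome, the likelihood ratio is 0.953/0.132 = 7.2197.
Posterior odds = 0.14025 × 7.2197 = 1.0126, so P(H|E) = 1.0126/(1+1.0126) = 0.503. Then P(¬H|E) = 1 − 0.503 = 0.497.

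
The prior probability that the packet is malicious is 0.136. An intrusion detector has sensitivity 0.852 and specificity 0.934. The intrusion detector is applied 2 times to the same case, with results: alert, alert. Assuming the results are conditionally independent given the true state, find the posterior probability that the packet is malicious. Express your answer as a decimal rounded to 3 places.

Posterior P(H) ≈ 0.963

Let H be the event that the packet is malicious; start with P(H) = 0.136. P('alert'|H) = 0.852, P('alert'|¬H) = 0.066.
Update on result 1 ('alert'): P(H) ← 0.852·0.1360 / (0.852·0.1360 + 0.066·0.8640) = 0.11587/0.17290 = 0.6702.
Update on result 2 ('alert'): P(H) ← 0.852·0.6702 / (0.852·0.6702 + 0.066·0.3298) = 0.57100/0.59276 = 0.9633.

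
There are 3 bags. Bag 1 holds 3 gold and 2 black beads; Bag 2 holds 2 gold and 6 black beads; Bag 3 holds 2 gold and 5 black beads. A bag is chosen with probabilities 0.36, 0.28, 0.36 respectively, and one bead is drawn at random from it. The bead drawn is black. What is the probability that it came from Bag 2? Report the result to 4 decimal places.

Posterior probability ≈ 0.3436

P(black|Bag 1) = 0.4; P(black|Bag 2) = 0.75; P(black|Bag 3) = 0.7143.
Prior × likelihood for each source: 0.36·0.4=0.1440, 0.28·0.75=0.2100, 0.36·0.7143=0.2571. Summing gives P(black) = 0.61114.
P(Bag 2 | black) = 0.2100 / 0.61114 = 0.3436.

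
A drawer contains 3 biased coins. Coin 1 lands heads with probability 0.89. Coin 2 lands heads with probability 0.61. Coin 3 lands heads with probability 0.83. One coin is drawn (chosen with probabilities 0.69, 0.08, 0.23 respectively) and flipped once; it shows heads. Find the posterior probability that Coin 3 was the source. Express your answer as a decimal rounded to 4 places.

Posterior probability ≈ 0.2236

Tabulate prior·likelihood by source: [1] prior 0.69, lik 0.89, product 0.6141; [2] prior 0.08, lik 0.61, product 0.04880; [3] prior 0.23, lik 0.83, product 0.1909.
Normalizing constant = 0.85380; the posterior for Coin 3 is its product over the sum, 0.1909/0.85380 = 0.2236.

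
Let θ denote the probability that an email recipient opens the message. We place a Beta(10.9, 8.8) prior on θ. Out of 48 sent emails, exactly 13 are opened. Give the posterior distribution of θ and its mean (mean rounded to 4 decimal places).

Observing 13 successes and 35 failures updates Beta(10.9, 8.8) by adding the success and failure counts to the two shape parameters: α = 10.9+13 = 23.9, β = 8.8+35 = 43.8.
E[θ | data] = 23.9/(23.9+43.8) = 0.3530.

Posterior: Beta(23.9, 43.8); mean ≈ 0.3530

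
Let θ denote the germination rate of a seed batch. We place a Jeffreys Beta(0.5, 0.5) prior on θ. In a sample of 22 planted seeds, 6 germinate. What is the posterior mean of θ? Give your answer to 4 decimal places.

The binomial likelihood is conjugate to the Beta prior: with 6 successes and 16 failures, the posterior is Beta(0.5+6, 0.5+16) = Beta(6.5, 16.5).
E[θ | data] = 6.5/(6.5+16.5) = 0.2826.

Posterior mean ≈ 0.2826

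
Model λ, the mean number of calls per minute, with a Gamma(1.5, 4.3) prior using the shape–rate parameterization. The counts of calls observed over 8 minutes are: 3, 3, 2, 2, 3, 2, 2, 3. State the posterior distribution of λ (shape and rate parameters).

Total count ∑xᵢ = 20 over n = 8 minutes.
Gamma is conjugate to the Poisson likelihood: posterior is Gamma(shape = 1.5+20 = 21.5, rate = 4.3+8 = 12.3).

Posterior: Gamma(shape=21.5, rate=12.3)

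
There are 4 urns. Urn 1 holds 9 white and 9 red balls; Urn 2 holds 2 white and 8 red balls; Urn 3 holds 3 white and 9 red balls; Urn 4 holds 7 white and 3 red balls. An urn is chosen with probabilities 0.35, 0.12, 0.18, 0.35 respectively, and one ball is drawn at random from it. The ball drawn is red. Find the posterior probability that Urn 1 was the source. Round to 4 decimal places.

Posterior probability ≈ 0.3425

P(red|Urn 1) = 0.5; P(red|Urn 2) = 0.8; P(red|Urn 3) = 0.75; P(red|Urn 4) = 0.3.
Prior × likelihood for each source: 0.35·0.5=0.1750, 0.12·0.8=0.09600, 0.18·0.75=0.1350, 0.35·0.3=0.1050. Summing gives P(red) = 0.51100.
P(Urn 1 | red) = 0.1750 / 0.51100 = 0.3425.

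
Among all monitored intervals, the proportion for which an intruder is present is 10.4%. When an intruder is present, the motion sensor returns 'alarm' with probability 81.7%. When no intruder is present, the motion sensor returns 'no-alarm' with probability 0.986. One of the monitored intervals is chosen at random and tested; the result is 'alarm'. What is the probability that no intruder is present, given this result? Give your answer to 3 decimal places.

P(¬H | E) ≈ 0.129

Let H be the event that an intruder is present. P(H) = 0.104, so P(¬H) = 0.896. With E the 'alarm' result, P(E|H) = 0.817 and P(E|¬H) = 0.014.
P(E) = 0.817·0.104 + 0.014·0.896 = 0.084968 + 0.012544 = 0.097512.
By Bayes' theorem, P(H|E) = 0.084968 / 0.097512 = 0.871. Hence P(¬H|E) = 1 − 0.871 = 0.129.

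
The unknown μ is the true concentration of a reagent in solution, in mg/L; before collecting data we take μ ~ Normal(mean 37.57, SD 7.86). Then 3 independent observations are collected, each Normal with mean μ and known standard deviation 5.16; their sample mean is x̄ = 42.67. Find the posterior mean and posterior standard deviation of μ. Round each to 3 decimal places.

Prior precision 1/τ₀² = 1/7.86² = 0.0161866; data precision n/σ² = 3/5.16² = 0.112674.
Posterior precision = 0.0161866 + 0.112674 = 0.128860, giving posterior SD = 1/√0.128860 = 2.786.
Posterior mean = (0.0161866·37.57 + 0.112674·42.67) / 0.128860 = 42.029.

Posterior mean ≈ 42.029; posterior SD ≈ 2.786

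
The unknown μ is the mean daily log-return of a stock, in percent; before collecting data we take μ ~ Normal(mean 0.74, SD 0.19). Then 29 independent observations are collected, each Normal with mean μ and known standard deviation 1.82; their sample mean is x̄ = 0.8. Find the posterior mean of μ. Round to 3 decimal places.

Prior precision 1/τ₀² = 1/0.19² = 27.7008; data precision n/σ² = 29/1.82² = 8.75498.
Posterior precision = 27.7008 + 8.75498 = 36.4558.
Posterior mean = (27.7008·0.74 + 8.75498·0.8) / 36.4558 = 0.754.

Posterior mean ≈ 0.754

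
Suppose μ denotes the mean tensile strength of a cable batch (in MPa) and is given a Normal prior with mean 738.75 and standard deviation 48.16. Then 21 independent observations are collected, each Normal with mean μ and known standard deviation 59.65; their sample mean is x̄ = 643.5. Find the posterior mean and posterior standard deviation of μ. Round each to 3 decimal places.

With known σ, the Normal prior is conjugate. Weight on the data is w = (n/σ²)/(n/σ² + 1/τ₀²) = 0.00590199/(0.00590199+0.00043115) = 0.93192.
Posterior mean = w·x̄ + (1−w)·μ₀ = 0.93192·643.5 + 0.068078·738.75 = 649.984. Posterior variance = 1/(0.00590199+0.00043115) = 157.900, so SD = 12.566.

Posterior mean ≈ 649.984; posterior SD ≈ 12.566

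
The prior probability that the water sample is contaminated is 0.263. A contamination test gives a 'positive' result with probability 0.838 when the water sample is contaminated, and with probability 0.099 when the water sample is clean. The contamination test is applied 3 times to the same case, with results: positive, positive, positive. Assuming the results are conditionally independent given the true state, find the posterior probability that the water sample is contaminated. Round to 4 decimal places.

Posterior P(H) ≈ 0.9954

Let H be the event that the water sample is contaminated; start with P(H) = 0.263. P('positive'|H) = 0.838, P('positive'|¬H) = 0.099.
Update on result 1 ('positive'): P(H) ← 0.838·0.2630 / (0.838·0.2630 + 0.099·0.7370) = 0.22039/0.29336 = 0.7513.
Update on result 2 ('positive'): P(H) ← 0.838·0.7513 / (0.838·0.7513 + 0.099·0.2487) = 0.62957/0.65420 = 0.9624.
Update on result 3 ('positive'): P(H) ← 0.838·0.9624 / (0.838·0.9624 + 0.099·0.0376) = 0.80646/0.81019 = 0.9954.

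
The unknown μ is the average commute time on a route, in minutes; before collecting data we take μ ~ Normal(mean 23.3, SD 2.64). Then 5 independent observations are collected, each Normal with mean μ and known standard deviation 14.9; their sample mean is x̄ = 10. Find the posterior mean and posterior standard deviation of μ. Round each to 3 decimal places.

Posterior mean ≈ 21.496; posterior SD ≈ 2.454

Prior precision 1/τ₀² = 1/2.64² = 0.143480; data precision n/σ² = 5/14.9² = 0.0225215.
Posterior precision = 0.143480 + 0.0225215 = 0.166002, giving posterior SD = 1/√0.166002 = 2.454.
Posterior mean = (0.143480·23.3 + 0.0225215·10) / 0.166002 = 21.496.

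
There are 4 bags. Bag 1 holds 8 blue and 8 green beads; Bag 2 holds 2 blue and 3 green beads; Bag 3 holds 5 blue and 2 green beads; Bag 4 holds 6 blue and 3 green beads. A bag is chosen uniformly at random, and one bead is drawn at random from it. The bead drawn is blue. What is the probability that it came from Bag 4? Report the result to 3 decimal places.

Posterior probability ≈ 0.292

P(blue|Bag 1) = 0.5; P(blue|Bag 2) = 0.4; P(blue|Bag 3) = 0.7143; P(blue|Bag 4) = 0.6667.
Prior × likelihood for each source: 0.25·0.5=0.1250, 0.25·0.4=0.1000, 0.25·0.7143=0.1786, 0.25·0.6667=0.1667. Summing gives P(blue) = 0.57024.
P(Bag 4 | blue) = 0.1667 / 0.57024 = 0.292.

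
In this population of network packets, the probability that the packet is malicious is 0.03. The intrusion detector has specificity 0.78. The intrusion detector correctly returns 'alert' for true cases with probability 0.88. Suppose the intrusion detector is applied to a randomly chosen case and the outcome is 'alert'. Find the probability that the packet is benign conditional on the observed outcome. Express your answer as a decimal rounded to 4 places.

P(¬H | E) ≈ 0.8899

Write H for 'the packet is malicious'. Prior odds H:¬H = 0.03/0.97 = 0.030928. For the 'alert' outcome, the likelihood ratio is 0.88/0.22 = 4.0000.
Posterior odds = 0.030928 × 4.0000 = 0.12371, so P(H|E) = 0.12371/(1+0.12371) = 0.1101. Then P(¬H|E) = 1 − 0.1101 = 0.8899.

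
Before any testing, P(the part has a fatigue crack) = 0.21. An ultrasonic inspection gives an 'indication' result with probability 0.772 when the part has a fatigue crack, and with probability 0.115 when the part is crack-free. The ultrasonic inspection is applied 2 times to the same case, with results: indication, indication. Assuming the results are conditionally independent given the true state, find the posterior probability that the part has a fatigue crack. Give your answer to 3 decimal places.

Posterior P(H) ≈ 0.923

With H the event that the part has a fatigue crack, the joint likelihood of the observed sequence is P(data|H) = 0.772·0.772 = 0.59598 and P(data|¬H) = 0.115·0.115 = 0.013225.
Bayes: P(H|data) = 0.21·0.59598 / (0.21·0.59598 + 0.79·0.013225) = 0.12516/0.13560 = 0.9230.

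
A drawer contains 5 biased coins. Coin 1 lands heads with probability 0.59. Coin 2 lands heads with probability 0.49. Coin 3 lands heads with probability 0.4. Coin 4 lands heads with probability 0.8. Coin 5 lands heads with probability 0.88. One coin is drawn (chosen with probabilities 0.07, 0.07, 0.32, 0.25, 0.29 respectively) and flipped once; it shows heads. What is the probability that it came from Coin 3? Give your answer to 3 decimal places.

Tabulate prior·likelihood by source: [1] prior 0.07, lik 0.59, product 0.04130; [2] prior 0.07, lik 0.49, product 0.03430; [3] prior 0.32, lik 0.4, product 0.1280; [4] prior 0.25, lik 0.8, product 0.2000; [5] prior 0.29, lik 0.88, product 0.2552.
Normalizing constant = 0.65880; the posterior for Coin 3 is its product over the sum, 0.1280/0.65880 = 0.194.

Posterior probability ≈ 0.194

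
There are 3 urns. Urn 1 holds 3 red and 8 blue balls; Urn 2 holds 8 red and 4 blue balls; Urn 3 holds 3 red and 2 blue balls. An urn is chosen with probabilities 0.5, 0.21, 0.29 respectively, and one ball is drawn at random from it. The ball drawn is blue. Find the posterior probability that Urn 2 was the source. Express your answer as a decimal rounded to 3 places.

P(blue|Urn 1) = 0.7273; P(blue|Urn 2) = 0.3333; P(blue|Urn 3) = 0.4.
Prior × likelihood for each source: 0.5·0.7273=0.3636, 0.21·0.3333=0.07000, 0.29·0.4=0.1160. Summing gives P(blue) = 0.54964.
P(Urn 2 | blue) = 0.07000 / 0.54964 = 0.127.

Posterior probability ≈ 0.127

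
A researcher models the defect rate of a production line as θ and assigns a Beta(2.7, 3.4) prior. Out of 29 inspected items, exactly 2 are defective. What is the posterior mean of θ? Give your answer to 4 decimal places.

Observing 2 successes and 27 failures updates Beta(2.7, 3.4) by adding the success and failure counts to the two shape parameters: α = 2.7+2 = 4.7, β = 3.4+27 = 30.4.
Posterior mean = α/(α+β) = 4.7/35.1 = 0.1339.

Posterior mean ≈ 0.1339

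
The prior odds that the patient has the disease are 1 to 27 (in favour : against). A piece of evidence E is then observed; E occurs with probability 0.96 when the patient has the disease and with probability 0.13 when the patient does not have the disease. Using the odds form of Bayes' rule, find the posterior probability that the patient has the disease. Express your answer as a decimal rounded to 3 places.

Prior odds = 1/27 = 0.037037.
Likelihood ratio for E = 0.96/0.13 = 7.3846.
Posterior odds = prior odds × LR = 0.27350.
Posterior probability = odds/(1+odds) = 0.27350/1.2735 = 0.215.

Posterior probability ≈ 0.215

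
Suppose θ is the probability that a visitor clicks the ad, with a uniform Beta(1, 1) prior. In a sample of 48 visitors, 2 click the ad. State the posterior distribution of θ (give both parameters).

The binomial likelihood is conjugate to the Beta prior: with 2 successes and 46 failures, the posterior is Beta(1+2, 1+46) = Beta(3, 47).

Posterior: Beta(3, 47)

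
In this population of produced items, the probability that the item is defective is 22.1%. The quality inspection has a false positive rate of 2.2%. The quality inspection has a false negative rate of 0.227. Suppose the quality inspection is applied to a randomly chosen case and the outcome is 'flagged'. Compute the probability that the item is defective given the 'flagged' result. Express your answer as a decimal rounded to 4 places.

Let H be the event that the item is defective. P(H) = 0.221, so P(¬H) = 0.779. With E the 'flagged' result, P(E|H) = 0.773 and P(E|¬H) = 0.022.
P(E) = 0.773·0.221 + 0.022·0.779 = 0.17083 + 0.017138 = 0.18797.
By Bayes' theorem, P(H|E) = 0.17083 / 0.18797 = 0.9088.

P(H | E) ≈ 0.9088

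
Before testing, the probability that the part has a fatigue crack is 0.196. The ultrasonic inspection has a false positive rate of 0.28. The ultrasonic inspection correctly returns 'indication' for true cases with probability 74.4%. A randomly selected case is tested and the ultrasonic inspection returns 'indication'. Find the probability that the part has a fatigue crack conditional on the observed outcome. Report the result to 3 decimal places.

P(H | E) ≈ 0.393

Let H be the event that the part has a fatigue crack. P(H) = 0.196, so P(¬H) = 0.804. With E the 'indication' result, P(E|H) = 0.744 and P(E|¬H) = 0.28.
P(E) = 0.744·0.196 + 0.28·0.804 = 0.14582 + 0.22512 = 0.37094.
By Bayes' theorem, P(H|E) = 0.14582 / 0.37094 = 0.393.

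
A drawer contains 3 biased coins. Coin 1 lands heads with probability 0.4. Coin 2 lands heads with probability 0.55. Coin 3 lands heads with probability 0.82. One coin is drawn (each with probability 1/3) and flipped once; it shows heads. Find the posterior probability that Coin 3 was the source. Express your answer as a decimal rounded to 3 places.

Posterior probability ≈ 0.463

Tabulate prior·likelihood by source: [1] prior 0.333333, lik 0.4, product 0.1333; [2] prior 0.333333, lik 0.55, product 0.1833; [3] prior 0.333333, lik 0.82, product 0.2733.
Normalizing constant = 0.59000; the posterior for Coin 3 is its product over the sum, 0.2733/0.59000 = 0.463.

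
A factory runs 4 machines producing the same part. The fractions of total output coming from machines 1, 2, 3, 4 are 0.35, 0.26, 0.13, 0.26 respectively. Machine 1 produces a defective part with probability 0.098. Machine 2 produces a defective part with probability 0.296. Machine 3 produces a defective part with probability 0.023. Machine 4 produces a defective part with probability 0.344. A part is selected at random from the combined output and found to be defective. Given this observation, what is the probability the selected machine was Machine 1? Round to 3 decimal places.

Posterior probability ≈ 0.168

P(defective|M1) = 0.098; P(defective|M2) = 0.296; P(defective|M3) = 0.023; P(defective|M4) = 0.344.
Prior × likelihood for each source: 0.35·0.098=0.03430, 0.26·0.296=0.07696, 0.13·0.023=0.002990, 0.26·0.344=0.08944. Summing gives P(defective) = 0.20369.
P(Machine 1 | defective) = 0.03430 / 0.20369 = 0.168.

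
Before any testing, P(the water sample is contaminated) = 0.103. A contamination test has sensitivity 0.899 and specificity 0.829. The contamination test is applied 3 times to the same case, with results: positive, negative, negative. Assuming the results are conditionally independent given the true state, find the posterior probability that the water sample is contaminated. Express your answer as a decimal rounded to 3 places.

Posterior P(H) ≈ 0.009

With H the event that the water sample is contaminated, the joint likelihood of the observed sequence is P(data|H) = 0.899·0.101·0.101 = 0.0091707 and P(data|¬H) = 0.171·0.829·0.829 = 0.11752.
Bayes: P(H|data) = 0.103·0.0091707 / (0.103·0.0091707 + 0.897·0.11752) = 0.00094458/0.10636 = 0.0089.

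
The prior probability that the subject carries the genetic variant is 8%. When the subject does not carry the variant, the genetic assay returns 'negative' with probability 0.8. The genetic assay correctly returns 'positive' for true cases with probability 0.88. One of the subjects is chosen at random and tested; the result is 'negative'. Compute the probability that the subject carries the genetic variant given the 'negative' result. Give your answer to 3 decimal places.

Let H be the event that the subject carries the genetic variant. P(H) = 0.08, so P(¬H) = 0.92. With E the 'negative' result, P(E|H) = 0.12 and P(E|¬H) = 0.8.
P(E) = 0.12·0.08 + 0.8·0.92 = 0.0096000 + 0.73600 = 0.74560.
By Bayes' theorem, P(H|E) = 0.0096000 / 0.74560 = 0.013.

P(H | E) ≈ 0.013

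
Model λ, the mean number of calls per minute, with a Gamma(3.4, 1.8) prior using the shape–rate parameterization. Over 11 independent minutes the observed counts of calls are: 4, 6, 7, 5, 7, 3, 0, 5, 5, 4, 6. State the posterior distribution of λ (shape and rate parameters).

Posterior: Gamma(shape=55.4, rate=12.8)

Total count ∑xᵢ = 52 over n = 11 minutes.
Gamma is conjugate to the Poisson likelihood: posterior is Gamma(shape = 3.4+52 = 55.4, rate = 1.8+11 = 12.8).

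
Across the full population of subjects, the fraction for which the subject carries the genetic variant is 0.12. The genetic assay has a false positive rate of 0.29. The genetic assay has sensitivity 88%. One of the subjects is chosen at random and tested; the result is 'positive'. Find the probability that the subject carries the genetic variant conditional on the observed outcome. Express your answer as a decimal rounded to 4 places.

Write H for 'the subject carries the genetic variant'. Prior odds H:¬H = 0.12/0.88 = 0.13636. For the 'positive' outcome, the likelihood ratio is 0.88/0.29 = 3.0345.
Posterior odds = 0.13636 × 3.0345 = 0.41379, so P(H|E) = 0.41379/(1+0.41379) = 0.2927.

P(H | E) ≈ 0.2927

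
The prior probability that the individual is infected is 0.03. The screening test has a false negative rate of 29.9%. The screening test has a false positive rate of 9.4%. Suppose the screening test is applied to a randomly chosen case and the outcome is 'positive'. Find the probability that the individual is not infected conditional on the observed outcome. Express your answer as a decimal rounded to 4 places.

Write H for 'the individual is infected'. Prior odds H:¬H = 0.03/0.97 = 0.030928. For the 'positive' outcome, the likelihood ratio is 0.701/0.094 = 7.4574.
Posterior odds = 0.030928 × 7.4574 = 0.23064, so P(H|E) = 0.23064/(1+0.23064) = 0.1874. Then P(¬H|E) = 1 − 0.1874 = 0.8126.

P(¬H | E) ≈ 0.8126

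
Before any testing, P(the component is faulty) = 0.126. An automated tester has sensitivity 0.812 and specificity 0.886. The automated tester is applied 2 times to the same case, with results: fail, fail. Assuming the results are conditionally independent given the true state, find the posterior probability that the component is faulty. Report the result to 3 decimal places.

Let H be the event that the component is faulty; start with P(H) = 0.126. P('fail'|H) = 0.812, P('fail'|¬H) = 0.114.
Update on result 1 ('fail'): P(H) ← 0.812·0.1260 / (0.812·0.1260 + 0.114·0.8740) = 0.10231/0.20195 = 0.5066.
Update on result 2 ('fail'): P(H) ← 0.812·0.5066 / (0.812·0.5066 + 0.114·0.4934) = 0.41138/0.46762 = 0.8797.

Posterior P(H) ≈ 0.880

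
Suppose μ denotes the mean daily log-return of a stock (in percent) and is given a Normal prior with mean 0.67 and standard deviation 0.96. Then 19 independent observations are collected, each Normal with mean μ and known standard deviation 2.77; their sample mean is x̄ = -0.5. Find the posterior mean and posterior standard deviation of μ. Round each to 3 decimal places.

Posterior mean ≈ -0.144; posterior SD ≈ 0.530

Prior precision 1/τ₀² = 1/0.96² = 1.08507; data precision n/σ² = 19/2.77² = 2.47625.
Posterior precision = 1.08507 + 2.47625 = 3.56132, giving posterior SD = 1/√3.56132 = 0.530.
Posterior mean = (1.08507·0.67 + 2.47625·-0.5) / 3.56132 = -0.144.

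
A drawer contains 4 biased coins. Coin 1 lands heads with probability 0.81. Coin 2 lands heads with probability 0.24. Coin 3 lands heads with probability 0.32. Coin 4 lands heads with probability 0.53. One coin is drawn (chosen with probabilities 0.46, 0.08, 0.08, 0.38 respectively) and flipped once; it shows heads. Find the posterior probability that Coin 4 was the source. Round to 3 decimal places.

Posterior probability ≈ 0.325

P(heads|C1) = 0.81; P(heads|C2) = 0.24; P(heads|C3) = 0.32; P(heads|C4) = 0.53.
Prior × likelihood for each source: 0.46·0.81=0.3726, 0.08·0.24=0.01920, 0.08·0.32=0.02560, 0.38·0.53=0.2014. Summing gives P(heads) = 0.61880.
P(Coin 4 | heads) = 0.2014 / 0.61880 = 0.325.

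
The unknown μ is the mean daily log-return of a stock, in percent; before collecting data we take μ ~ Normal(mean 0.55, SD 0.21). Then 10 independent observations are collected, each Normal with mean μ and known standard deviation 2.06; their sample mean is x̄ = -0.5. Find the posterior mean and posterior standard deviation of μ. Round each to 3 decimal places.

Prior precision 1/τ₀² = 1/0.21² = 22.6757; data precision n/σ² = 10/2.06² = 2.35649.
Posterior precision = 22.6757 + 2.35649 = 25.0322, giving posterior SD = 1/√25.0322 = 0.200.
Posterior mean = (22.6757·0.55 + 2.35649·-0.5) / 25.0322 = 0.451.

Posterior mean ≈ 0.451; posterior SD ≈ 0.200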